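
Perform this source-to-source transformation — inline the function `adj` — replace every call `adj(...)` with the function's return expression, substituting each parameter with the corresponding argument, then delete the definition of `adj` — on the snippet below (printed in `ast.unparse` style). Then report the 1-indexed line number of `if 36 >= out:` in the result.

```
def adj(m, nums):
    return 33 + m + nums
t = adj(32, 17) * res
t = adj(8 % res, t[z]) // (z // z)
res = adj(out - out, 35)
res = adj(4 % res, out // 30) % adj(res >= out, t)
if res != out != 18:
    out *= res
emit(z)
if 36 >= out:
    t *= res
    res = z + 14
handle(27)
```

8

Transformed code:
t = (33 + 32 + 17) * res
t = (33 + 8 % res + t[z]) // (z // z)
res = 33 + (out - out) + 35
res = (33 + 4 % res + out // 30) % (33 + (res >= out) + t)
if res != out != 18:
    out *= res
emit(z)
if 36 >= out:
    t *= res
    res = z + 14
handle(27)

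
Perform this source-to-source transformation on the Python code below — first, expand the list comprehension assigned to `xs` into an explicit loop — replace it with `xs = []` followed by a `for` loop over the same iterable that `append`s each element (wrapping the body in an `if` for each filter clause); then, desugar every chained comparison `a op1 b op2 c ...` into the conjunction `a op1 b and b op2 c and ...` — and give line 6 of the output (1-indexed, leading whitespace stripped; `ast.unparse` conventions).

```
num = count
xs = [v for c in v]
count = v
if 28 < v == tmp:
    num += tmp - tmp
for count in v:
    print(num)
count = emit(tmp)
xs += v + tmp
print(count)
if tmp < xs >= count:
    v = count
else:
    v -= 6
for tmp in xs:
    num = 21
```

Transformed code:
num = count
xs = []
for c in v:
    xs.append(v)
count = v
if 28 < v and v == tmp:
    num += tmp - tmp
for count in v:
    print(num)
count = emit(tmp)
xs += v + tmp
print(count)
if tmp < xs and xs >= count:
    v = count
else:
    v -= 6
for tmp in xs:
    num = 21

if 28 < v and v == tmp:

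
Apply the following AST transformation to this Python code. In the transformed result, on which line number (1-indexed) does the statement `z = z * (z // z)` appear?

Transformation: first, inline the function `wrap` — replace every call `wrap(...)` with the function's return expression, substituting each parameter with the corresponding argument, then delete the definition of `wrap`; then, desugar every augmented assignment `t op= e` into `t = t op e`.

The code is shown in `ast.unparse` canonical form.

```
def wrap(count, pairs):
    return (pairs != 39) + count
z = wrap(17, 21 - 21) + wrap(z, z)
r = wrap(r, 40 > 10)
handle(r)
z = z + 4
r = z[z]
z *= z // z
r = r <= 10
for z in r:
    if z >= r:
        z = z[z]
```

Transformed code:
z = (21 - 21 != 39) + 17 + ((z != 39) + z)
r = ((40 > 10) != 39) + r
handle(r)
z = z + 4
r = z[z]
z = z * (z // z)
r = r <= 10
for z in r:
    if z >= r:
        z = z[z]

6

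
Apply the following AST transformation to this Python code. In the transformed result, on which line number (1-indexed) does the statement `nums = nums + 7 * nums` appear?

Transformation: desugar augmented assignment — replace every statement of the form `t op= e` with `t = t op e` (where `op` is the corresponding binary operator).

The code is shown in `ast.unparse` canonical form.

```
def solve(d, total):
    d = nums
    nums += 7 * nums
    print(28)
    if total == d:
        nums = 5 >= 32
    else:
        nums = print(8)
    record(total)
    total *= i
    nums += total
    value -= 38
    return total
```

3

Transformed code:
def solve(d, total):
    d = nums
    nums = nums + 7 * nums
    print(28)
    if total == d:
        nums = 5 >= 32
    else:
        nums = print(8)
    record(total)
    total = total * i
    nums = nums + total
    value = value - 38
    return total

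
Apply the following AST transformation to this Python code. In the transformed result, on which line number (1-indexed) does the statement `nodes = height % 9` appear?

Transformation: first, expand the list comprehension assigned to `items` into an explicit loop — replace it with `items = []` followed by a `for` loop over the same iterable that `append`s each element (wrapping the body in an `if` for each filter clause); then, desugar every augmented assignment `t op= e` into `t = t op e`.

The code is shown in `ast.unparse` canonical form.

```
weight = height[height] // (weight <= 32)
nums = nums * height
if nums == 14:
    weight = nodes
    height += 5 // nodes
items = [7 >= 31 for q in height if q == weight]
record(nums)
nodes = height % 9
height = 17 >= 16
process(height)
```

Transformed code:
weight = height[height] // (weight <= 32)
nums = nums * height
if nums == 14:
    weight = nodes
    height = height + 5 // nodes
items = []
for q in height:
    if q == weight:
        items.append(7 >= 31)
record(nums)
nodes = height % 9
height = 17 >= 16
process(height)

11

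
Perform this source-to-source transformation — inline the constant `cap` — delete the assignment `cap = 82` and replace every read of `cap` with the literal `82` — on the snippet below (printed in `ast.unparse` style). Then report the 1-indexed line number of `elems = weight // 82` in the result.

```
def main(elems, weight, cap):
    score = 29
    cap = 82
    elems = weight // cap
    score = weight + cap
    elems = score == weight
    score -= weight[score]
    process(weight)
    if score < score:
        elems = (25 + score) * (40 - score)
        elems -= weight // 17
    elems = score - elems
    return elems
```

Transformed code:
def main(elems, weight, cap):
    score = 29
    elems = weight // 82
    score = weight + 82
    elems = score == weight
    score -= weight[score]
    process(weight)
    if score < score:
        elems = (25 + score) * (40 - score)
        elems -= weight // 17
    elems = score - elems
    return elems

3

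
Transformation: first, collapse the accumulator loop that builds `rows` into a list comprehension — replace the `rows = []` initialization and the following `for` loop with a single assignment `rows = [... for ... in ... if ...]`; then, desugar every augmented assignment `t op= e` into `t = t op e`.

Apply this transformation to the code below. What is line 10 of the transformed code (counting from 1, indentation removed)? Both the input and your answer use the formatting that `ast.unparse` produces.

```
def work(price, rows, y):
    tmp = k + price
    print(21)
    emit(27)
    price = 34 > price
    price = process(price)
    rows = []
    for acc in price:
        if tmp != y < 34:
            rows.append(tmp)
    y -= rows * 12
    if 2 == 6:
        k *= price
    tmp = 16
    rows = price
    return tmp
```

k = k * price

Transformed code:
def work(price, rows, y):
    tmp = k + price
    print(21)
    emit(27)
    price = 34 > price
    price = process(price)
    rows = [tmp for acc in price if tmp != y < 34]
    y = y - rows * 12
    if 2 == 6:
        k = k * price
    tmp = 16
    rows = price
    return tmp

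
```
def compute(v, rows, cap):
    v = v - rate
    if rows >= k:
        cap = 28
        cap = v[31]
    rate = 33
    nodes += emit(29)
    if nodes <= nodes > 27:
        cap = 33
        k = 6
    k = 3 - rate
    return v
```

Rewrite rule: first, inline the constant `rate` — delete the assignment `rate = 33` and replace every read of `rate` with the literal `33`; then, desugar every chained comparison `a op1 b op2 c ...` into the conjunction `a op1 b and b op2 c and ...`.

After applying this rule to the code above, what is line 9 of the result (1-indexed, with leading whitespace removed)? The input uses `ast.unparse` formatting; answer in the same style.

k = 6

Transformed code:
def compute(v, rows, cap):
    v = v - 33
    if rows >= k:
        cap = 28
        cap = v[31]
    nodes += emit(29)
    if nodes <= nodes and nodes > 27:
        cap = 33
        k = 6
    k = 3 - 33
    return v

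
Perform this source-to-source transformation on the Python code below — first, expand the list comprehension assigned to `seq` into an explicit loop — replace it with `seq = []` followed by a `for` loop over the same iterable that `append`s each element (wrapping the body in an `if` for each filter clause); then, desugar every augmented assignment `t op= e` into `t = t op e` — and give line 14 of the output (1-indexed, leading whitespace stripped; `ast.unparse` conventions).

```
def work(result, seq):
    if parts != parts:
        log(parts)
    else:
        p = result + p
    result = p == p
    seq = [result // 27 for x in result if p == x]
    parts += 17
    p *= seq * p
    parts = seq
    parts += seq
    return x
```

Transformed code:
def work(result, seq):
    if parts != parts:
        log(parts)
    else:
        p = result + p
    result = p == p
    seq = []
    for x in result:
        if p == x:
            seq.append(result // 27)
    parts = parts + 17
    p = p * (seq * p)
    parts = seq
    parts = parts + seq
    return x

parts = parts + seq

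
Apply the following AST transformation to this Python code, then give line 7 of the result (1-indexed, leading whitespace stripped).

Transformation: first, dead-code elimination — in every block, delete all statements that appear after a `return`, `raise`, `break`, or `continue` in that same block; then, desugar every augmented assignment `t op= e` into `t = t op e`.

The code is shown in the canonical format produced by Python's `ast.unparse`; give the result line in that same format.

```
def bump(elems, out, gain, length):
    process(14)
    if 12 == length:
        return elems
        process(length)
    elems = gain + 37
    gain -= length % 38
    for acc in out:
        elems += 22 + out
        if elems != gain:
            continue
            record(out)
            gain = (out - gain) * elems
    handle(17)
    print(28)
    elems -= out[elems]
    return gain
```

Transformed code:
def bump(elems, out, gain, length):
    process(14)
    if 12 == length:
        return elems
    elems = gain + 37
    gain = gain - length % 38
    for acc in out:
        elems = elems + (22 + out)
        if elems != gain:
            continue
    handle(17)
    print(28)
    elems = elems - out[elems]
    return gain

for acc in out:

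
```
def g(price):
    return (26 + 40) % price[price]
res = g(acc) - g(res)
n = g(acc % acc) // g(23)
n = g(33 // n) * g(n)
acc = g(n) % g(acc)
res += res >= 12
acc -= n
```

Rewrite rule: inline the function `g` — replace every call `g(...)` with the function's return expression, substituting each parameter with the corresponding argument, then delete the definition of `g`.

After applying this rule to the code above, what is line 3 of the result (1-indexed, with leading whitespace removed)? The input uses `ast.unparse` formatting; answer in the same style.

n = (26 + 40) % (33 // n)[33 // n] * ((26 + 40) % n[n])

Transformed code:
res = (26 + 40) % acc[acc] - (26 + 40) % res[res]
n = (26 + 40) % (acc % acc)[acc % acc] // ((26 + 40) % 23[23])
n = (26 + 40) % (33 // n)[33 // n] * ((26 + 40) % n[n])
acc = (26 + 40) % n[n] % ((26 + 40) % acc[acc])
res += res >= 12
acc -= n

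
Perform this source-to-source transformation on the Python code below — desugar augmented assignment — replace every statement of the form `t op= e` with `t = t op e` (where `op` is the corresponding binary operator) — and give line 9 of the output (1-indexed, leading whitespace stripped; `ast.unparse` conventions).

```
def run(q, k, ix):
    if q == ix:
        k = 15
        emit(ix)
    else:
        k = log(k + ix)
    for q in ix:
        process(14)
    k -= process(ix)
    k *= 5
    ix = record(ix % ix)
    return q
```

Transformed code:
def run(q, k, ix):
    if q == ix:
        k = 15
        emit(ix)
    else:
        k = log(k + ix)
    for q in ix:
        process(14)
    k = k - process(ix)
    k = k * 5
    ix = record(ix % ix)
    return q

k = k - process(ix)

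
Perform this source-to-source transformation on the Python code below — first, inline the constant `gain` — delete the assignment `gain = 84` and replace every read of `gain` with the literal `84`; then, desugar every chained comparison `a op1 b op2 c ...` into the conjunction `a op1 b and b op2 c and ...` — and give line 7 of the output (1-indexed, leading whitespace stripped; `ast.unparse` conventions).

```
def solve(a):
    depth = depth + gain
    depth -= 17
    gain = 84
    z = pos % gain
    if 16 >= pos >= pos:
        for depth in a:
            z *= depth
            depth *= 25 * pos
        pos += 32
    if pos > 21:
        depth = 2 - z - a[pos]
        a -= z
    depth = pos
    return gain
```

Transformed code:
def solve(a):
    depth = depth + 84
    depth -= 17
    z = pos % 84
    if 16 >= pos and pos >= pos:
        for depth in a:
            z *= depth
            depth *= 25 * pos
        pos += 32
    if pos > 21:
        depth = 2 - z - a[pos]
        a -= z
    depth = pos
    return 84

z *= depth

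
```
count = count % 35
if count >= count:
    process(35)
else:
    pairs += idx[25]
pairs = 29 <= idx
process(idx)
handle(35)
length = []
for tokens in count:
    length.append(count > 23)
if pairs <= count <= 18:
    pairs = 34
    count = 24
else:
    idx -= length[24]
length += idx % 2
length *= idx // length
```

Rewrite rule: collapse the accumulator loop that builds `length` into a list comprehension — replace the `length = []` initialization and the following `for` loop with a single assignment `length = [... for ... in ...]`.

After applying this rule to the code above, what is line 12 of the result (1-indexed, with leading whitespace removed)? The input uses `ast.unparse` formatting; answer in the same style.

count = 24

Transformed code:
count = count % 35
if count >= count:
    process(35)
else:
    pairs += idx[25]
pairs = 29 <= idx
process(idx)
handle(35)
length = [count > 23 for tokens in count]
if pairs <= count <= 18:
    pairs = 34
    count = 24
else:
    idx -= length[24]
length += idx % 2
length *= idx // length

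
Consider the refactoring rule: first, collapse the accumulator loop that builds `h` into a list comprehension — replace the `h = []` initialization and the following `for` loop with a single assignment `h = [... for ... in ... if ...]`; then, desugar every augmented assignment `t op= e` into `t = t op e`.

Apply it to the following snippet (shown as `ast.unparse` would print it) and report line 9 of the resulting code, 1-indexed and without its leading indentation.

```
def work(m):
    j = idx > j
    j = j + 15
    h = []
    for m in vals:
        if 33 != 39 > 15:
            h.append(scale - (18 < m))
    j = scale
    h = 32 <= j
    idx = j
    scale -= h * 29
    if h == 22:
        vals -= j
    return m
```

Transformed code:
def work(m):
    j = idx > j
    j = j + 15
    h = [scale - (18 < m) for m in vals if 33 != 39 > 15]
    j = scale
    h = 32 <= j
    idx = j
    scale = scale - h * 29
    if h == 22:
        vals = vals - j
    return m

if h == 22:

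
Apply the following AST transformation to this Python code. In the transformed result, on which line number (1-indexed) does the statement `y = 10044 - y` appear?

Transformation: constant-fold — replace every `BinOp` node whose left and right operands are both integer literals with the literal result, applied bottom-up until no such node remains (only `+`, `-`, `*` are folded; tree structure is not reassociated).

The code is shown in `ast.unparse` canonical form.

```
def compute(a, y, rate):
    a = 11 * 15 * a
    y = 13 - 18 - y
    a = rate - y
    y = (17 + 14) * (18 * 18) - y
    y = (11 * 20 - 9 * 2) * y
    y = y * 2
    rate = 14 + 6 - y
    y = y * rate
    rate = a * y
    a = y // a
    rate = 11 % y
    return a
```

5

Transformed code:
def compute(a, y, rate):
    a = 165 * a
    y = -5 - y
    a = rate - y
    y = 10044 - y
    y = 202 * y
    y = y * 2
    rate = 20 - y
    y = y * rate
    rate = a * y
    a = y // a
    rate = 11 % y
    return a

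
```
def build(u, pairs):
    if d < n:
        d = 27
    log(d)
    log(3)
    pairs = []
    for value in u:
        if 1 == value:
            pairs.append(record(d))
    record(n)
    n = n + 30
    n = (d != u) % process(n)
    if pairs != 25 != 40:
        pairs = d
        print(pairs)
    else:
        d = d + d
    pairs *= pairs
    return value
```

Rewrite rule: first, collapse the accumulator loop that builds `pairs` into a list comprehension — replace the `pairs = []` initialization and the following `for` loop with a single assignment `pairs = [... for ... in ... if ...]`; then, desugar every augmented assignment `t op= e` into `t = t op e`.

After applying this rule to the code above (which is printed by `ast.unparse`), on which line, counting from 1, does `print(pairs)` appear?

Transformed code:
def build(u, pairs):
    if d < n:
        d = 27
    log(d)
    log(3)
    pairs = [record(d) for value in u if 1 == value]
    record(n)
    n = n + 30
    n = (d != u) % process(n)
    if pairs != 25 != 40:
        pairs = d
        print(pairs)
    else:
        d = d + d
    pairs = pairs * pairs
    return value

12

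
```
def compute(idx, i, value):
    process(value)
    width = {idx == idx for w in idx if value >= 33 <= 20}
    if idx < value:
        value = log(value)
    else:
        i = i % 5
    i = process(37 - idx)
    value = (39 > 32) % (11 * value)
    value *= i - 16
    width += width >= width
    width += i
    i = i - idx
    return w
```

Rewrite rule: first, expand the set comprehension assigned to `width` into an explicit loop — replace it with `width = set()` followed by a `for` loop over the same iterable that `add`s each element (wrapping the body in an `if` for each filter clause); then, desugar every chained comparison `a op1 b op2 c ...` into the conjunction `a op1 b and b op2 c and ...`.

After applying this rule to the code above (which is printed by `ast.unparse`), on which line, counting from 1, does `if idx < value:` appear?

7

Transformed code:
def compute(idx, i, value):
    process(value)
    width = set()
    for w in idx:
        if value >= 33 and 33 <= 20:
            width.add(idx == idx)
    if idx < value:
        value = log(value)
    else:
        i = i % 5
    i = process(37 - idx)
    value = (39 > 32) % (11 * value)
    value *= i - 16
    width += width >= width
    width += i
    i = i - idx
    return w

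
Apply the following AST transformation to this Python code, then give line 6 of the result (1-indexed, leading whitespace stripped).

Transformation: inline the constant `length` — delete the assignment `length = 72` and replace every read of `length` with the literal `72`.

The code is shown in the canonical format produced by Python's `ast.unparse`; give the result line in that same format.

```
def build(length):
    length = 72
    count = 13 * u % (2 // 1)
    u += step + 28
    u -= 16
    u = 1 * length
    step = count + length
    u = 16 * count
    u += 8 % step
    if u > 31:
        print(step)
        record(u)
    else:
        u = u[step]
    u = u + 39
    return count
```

Transformed code:
def build(length):
    count = 13 * u % (2 // 1)
    u += step + 28
    u -= 16
    u = 1 * 72
    step = count + 72
    u = 16 * count
    u += 8 % step
    if u > 31:
        print(step)
        record(u)
    else:
        u = u[step]
    u = u + 39
    return count

step = count + 72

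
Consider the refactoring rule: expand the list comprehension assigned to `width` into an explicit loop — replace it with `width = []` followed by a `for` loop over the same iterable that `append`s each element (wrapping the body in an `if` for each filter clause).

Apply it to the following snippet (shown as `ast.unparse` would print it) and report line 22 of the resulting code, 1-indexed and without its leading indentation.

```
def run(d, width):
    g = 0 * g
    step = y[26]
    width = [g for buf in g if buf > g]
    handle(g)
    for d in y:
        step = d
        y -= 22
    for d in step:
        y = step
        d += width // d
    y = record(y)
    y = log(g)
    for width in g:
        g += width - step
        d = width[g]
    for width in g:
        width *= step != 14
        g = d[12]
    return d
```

g = d[12]

Transformed code:
def run(d, width):
    g = 0 * g
    step = y[26]
    width = []
    for buf in g:
        if buf > g:
            width.append(g)
    handle(g)
    for d in y:
        step = d
        y -= 22
    for d in step:
        y = step
        d += width // d
    y = record(y)
    y = log(g)
    for width in g:
        g += width - step
        d = width[g]
    for width in g:
        width *= step != 14
        g = d[12]
    return d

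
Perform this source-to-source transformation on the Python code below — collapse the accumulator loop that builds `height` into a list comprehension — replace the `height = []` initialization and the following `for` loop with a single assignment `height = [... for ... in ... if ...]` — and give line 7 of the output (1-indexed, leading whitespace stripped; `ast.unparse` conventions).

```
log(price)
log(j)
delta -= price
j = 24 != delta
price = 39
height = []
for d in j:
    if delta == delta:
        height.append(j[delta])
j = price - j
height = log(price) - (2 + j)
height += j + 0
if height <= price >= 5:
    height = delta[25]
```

j = price - j

Transformed code:
log(price)
log(j)
delta -= price
j = 24 != delta
price = 39
height = [j[delta] for d in j if delta == delta]
j = price - j
height = log(price) - (2 + j)
height += j + 0
if height <= price >= 5:
    height = delta[25]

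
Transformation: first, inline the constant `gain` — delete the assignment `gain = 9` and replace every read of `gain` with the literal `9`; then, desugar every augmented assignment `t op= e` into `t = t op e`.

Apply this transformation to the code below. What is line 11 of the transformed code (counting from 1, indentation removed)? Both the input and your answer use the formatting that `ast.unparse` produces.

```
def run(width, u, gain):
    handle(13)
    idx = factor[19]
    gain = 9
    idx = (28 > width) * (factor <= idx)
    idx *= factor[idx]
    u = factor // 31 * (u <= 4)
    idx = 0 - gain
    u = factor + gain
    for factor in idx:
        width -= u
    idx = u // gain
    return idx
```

idx = u // 9

Transformed code:
def run(width, u, gain):
    handle(13)
    idx = factor[19]
    idx = (28 > width) * (factor <= idx)
    idx = idx * factor[idx]
    u = factor // 31 * (u <= 4)
    idx = 0 - 9
    u = factor + 9
    for factor in idx:
        width = width - u
    idx = u // 9
    return idx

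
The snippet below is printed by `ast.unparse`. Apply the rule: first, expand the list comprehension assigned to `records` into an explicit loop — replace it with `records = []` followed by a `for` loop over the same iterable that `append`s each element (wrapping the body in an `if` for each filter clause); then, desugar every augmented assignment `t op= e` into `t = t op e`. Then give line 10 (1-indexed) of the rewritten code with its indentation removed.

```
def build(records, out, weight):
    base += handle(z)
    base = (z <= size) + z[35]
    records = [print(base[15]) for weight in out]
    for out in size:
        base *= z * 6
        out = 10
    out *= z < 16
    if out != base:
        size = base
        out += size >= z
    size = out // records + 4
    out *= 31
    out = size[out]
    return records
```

out = out * (z < 16)

Transformed code:
def build(records, out, weight):
    base = base + handle(z)
    base = (z <= size) + z[35]
    records = []
    for weight in out:
        records.append(print(base[15]))
    for out in size:
        base = base * (z * 6)
        out = 10
    out = out * (z < 16)
    if out != base:
        size = base
        out = out + (size >= z)
    size = out // records + 4
    out = out * 31
    out = size[out]
    return records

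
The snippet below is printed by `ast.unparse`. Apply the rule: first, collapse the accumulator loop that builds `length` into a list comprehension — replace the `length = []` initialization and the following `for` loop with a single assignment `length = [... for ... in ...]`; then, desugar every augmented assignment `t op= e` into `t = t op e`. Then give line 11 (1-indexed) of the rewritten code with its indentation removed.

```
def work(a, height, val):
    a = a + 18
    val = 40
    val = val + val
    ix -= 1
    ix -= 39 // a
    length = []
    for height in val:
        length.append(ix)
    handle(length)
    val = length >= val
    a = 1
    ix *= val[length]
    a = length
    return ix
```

Transformed code:
def work(a, height, val):
    a = a + 18
    val = 40
    val = val + val
    ix = ix - 1
    ix = ix - 39 // a
    length = [ix for height in val]
    handle(length)
    val = length >= val
    a = 1
    ix = ix * val[length]
    a = length
    return ix

ix = ix * val[length]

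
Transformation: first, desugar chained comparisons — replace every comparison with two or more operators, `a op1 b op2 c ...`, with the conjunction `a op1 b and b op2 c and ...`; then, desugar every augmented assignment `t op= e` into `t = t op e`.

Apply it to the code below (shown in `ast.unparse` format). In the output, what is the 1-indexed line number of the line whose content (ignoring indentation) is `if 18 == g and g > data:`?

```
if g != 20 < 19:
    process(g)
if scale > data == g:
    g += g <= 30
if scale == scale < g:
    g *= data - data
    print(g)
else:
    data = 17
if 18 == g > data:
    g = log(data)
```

Transformed code:
if g != 20 and 20 < 19:
    process(g)
if scale > data and data == g:
    g = g + (g <= 30)
if scale == scale and scale < g:
    g = g * (data - data)
    print(g)
else:
    data = 17
if 18 == g and g > data:
    g = log(data)

10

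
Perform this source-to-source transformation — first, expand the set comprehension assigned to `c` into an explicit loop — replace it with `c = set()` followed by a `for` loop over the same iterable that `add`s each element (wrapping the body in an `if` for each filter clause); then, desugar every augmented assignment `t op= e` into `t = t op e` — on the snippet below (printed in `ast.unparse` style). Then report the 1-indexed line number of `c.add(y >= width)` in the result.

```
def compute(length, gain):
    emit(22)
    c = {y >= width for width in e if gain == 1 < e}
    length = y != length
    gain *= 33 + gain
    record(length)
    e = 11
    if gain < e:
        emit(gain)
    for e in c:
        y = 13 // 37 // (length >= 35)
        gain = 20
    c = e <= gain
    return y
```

Transformed code:
def compute(length, gain):
    emit(22)
    c = set()
    for width in e:
        if gain == 1 < e:
            c.add(y >= width)
    length = y != length
    gain = gain * (33 + gain)
    record(length)
    e = 11
    if gain < e:
        emit(gain)
    for e in c:
        y = 13 // 37 // (length >= 35)
        gain = 20
    c = e <= gain
    return y

6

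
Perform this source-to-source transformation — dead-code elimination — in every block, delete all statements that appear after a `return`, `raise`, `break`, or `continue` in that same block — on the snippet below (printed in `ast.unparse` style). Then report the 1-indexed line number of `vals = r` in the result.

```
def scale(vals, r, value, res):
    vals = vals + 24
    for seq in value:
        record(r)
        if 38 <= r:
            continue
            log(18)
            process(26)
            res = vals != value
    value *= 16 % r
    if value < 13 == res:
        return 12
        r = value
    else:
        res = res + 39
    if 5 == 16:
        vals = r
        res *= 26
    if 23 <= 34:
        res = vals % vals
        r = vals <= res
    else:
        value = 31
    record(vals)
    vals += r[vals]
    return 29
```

Transformed code:
def scale(vals, r, value, res):
    vals = vals + 24
    for seq in value:
        record(r)
        if 38 <= r:
            continue
    value *= 16 % r
    if value < 13 == res:
        return 12
    else:
        res = res + 39
    if 5 == 16:
        vals = r
        res *= 26
    if 23 <= 34:
        res = vals % vals
        r = vals <= res
    else:
        value = 31
    record(vals)
    vals += r[vals]
    return 29

13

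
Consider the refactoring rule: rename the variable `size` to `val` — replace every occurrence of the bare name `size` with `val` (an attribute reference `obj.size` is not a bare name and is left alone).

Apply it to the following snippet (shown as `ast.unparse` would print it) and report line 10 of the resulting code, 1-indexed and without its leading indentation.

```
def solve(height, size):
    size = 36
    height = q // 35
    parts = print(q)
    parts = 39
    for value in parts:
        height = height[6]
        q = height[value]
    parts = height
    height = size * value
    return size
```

Transformed code:
def solve(height, val):
    val = 36
    height = q // 35
    parts = print(q)
    parts = 39
    for value in parts:
        height = height[6]
        q = height[value]
    parts = height
    height = val * value
    return val

height = val * value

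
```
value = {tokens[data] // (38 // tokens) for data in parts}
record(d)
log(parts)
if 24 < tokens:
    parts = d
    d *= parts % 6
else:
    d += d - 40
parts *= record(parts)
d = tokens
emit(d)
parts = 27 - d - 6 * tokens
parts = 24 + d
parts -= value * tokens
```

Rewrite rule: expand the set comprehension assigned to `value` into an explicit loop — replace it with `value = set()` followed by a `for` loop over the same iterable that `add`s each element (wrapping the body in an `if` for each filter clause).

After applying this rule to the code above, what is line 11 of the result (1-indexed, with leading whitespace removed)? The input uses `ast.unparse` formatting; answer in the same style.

Transformed code:
value = set()
for data in parts:
    value.add(tokens[data] // (38 // tokens))
record(d)
log(parts)
if 24 < tokens:
    parts = d
    d *= parts % 6
else:
    d += d - 40
parts *= record(parts)
d = tokens
emit(d)
parts = 27 - d - 6 * tokens
parts = 24 + d
parts -= value * tokens

parts *= record(parts)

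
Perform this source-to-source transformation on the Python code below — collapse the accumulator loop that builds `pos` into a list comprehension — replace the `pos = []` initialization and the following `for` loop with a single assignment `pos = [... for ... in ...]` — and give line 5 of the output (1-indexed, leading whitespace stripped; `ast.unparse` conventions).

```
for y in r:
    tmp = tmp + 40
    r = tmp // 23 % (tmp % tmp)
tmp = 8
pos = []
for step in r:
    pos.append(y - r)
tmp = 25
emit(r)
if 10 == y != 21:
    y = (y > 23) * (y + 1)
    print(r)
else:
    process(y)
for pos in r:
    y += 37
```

pos = [y - r for step in r]

Transformed code:
for y in r:
    tmp = tmp + 40
    r = tmp // 23 % (tmp % tmp)
tmp = 8
pos = [y - r for step in r]
tmp = 25
emit(r)
if 10 == y != 21:
    y = (y > 23) * (y + 1)
    print(r)
else:
    process(y)
for pos in r:
    y += 37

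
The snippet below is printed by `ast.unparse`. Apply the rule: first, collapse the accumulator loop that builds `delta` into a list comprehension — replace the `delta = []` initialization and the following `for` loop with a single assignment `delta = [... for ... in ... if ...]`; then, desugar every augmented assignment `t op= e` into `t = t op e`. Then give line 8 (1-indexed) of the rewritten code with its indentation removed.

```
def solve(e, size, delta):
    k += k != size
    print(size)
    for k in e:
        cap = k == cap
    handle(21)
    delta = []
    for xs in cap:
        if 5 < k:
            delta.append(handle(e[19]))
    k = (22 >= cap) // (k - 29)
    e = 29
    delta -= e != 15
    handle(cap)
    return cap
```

Transformed code:
def solve(e, size, delta):
    k = k + (k != size)
    print(size)
    for k in e:
        cap = k == cap
    handle(21)
    delta = [handle(e[19]) for xs in cap if 5 < k]
    k = (22 >= cap) // (k - 29)
    e = 29
    delta = delta - (e != 15)
    handle(cap)
    return cap

k = (22 >= cap) // (k - 29)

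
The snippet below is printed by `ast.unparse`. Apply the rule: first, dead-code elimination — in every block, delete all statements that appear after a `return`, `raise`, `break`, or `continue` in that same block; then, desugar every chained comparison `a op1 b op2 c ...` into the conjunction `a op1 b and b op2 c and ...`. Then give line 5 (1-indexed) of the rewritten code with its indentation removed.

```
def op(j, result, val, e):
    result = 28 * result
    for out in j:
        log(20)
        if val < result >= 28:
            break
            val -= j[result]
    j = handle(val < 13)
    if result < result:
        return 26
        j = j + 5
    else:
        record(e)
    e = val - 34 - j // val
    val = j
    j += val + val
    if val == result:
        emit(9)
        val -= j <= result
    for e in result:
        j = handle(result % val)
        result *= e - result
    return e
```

if val < result and result >= 28:

Transformed code:
def op(j, result, val, e):
    result = 28 * result
    for out in j:
        log(20)
        if val < result and result >= 28:
            break
    j = handle(val < 13)
    if result < result:
        return 26
    else:
        record(e)
    e = val - 34 - j // val
    val = j
    j += val + val
    if val == result:
        emit(9)
        val -= j <= result
    for e in result:
        j = handle(result % val)
        result *= e - result
    return e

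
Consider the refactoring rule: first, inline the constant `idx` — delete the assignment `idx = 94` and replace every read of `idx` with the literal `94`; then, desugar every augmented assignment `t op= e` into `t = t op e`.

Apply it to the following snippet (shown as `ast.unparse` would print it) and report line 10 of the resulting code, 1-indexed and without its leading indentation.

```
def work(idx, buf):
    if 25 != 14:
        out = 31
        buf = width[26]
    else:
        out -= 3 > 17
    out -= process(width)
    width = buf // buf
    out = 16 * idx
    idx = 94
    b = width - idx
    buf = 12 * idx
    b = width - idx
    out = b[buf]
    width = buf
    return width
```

Transformed code:
def work(idx, buf):
    if 25 != 14:
        out = 31
        buf = width[26]
    else:
        out = out - (3 > 17)
    out = out - process(width)
    width = buf // buf
    out = 16 * 94
    b = width - 94
    buf = 12 * 94
    b = width - 94
    out = b[buf]
    width = buf
    return width

b = width - 94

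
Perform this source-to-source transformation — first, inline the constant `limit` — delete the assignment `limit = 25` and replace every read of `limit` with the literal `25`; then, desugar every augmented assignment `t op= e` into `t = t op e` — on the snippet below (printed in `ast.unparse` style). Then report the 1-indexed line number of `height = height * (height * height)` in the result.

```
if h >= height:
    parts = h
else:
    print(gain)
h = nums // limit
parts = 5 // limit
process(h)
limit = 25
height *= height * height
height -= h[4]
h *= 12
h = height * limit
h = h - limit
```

Transformed code:
if h >= height:
    parts = h
else:
    print(gain)
h = nums // 25
parts = 5 // 25
process(h)
height = height * (height * height)
height = height - h[4]
h = h * 12
h = height * 25
h = h - 25

8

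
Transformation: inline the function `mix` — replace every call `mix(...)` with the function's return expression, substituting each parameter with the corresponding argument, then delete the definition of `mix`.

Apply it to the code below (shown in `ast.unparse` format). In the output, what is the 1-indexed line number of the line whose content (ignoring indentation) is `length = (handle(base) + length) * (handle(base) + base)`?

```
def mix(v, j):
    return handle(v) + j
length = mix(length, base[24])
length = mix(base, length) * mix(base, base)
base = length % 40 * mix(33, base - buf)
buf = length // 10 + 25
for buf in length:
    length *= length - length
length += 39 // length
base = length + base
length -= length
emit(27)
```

Transformed code:
length = handle(length) + base[24]
length = (handle(base) + length) * (handle(base) + base)
base = length % 40 * (handle(33) + (base - buf))
buf = length // 10 + 25
for buf in length:
    length *= length - length
length += 39 // length
base = length + base
length -= length
emit(27)

2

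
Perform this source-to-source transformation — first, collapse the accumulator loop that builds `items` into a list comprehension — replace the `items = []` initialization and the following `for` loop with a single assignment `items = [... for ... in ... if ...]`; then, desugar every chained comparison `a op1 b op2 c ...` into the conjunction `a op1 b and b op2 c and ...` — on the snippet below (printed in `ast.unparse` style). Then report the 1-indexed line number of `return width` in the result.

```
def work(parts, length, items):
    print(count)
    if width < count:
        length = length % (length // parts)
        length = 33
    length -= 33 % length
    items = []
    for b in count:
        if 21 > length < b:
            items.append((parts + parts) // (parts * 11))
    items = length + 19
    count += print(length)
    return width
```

Transformed code:
def work(parts, length, items):
    print(count)
    if width < count:
        length = length % (length // parts)
        length = 33
    length -= 33 % length
    items = [(parts + parts) // (parts * 11) for b in count if 21 > length and length < b]
    items = length + 19
    count += print(length)
    return width

10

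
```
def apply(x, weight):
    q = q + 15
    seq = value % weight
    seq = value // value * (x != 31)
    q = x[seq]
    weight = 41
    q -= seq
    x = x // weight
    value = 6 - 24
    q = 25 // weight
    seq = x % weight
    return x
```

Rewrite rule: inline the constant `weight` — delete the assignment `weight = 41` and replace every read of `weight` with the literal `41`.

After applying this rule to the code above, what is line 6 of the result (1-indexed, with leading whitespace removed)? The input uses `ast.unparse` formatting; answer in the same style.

Transformed code:
def apply(x, weight):
    q = q + 15
    seq = value % 41
    seq = value // value * (x != 31)
    q = x[seq]
    q -= seq
    x = x // 41
    value = 6 - 24
    q = 25 // 41
    seq = x % 41
    return x

q -= seq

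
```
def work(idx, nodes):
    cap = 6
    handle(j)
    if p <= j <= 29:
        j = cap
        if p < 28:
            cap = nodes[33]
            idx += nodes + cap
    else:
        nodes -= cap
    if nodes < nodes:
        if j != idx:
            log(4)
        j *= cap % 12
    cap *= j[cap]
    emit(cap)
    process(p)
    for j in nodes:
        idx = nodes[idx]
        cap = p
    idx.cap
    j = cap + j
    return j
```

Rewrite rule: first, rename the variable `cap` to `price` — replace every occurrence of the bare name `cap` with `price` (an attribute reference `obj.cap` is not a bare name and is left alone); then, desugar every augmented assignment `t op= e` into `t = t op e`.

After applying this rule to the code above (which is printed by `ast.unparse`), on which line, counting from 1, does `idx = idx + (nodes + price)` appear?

Transformed code:
def work(idx, nodes):
    price = 6
    handle(j)
    if p <= j <= 29:
        j = price
        if p < 28:
            price = nodes[33]
            idx = idx + (nodes + price)
    else:
        nodes = nodes - price
    if nodes < nodes:
        if j != idx:
            log(4)
        j = j * (price % 12)
    price = price * j[price]
    emit(price)
    process(p)
    for j in nodes:
        idx = nodes[idx]
        price = p
    idx.cap
    j = price + j
    return j

8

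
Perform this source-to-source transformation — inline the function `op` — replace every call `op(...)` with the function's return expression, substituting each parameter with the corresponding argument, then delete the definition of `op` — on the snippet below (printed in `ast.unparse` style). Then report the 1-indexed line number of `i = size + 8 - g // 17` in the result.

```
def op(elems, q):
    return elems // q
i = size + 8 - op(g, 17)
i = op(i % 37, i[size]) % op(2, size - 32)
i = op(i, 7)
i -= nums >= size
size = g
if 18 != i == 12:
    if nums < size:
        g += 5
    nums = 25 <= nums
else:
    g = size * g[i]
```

Transformed code:
i = size + 8 - g // 17
i = i % 37 // i[size] % (2 // (size - 32))
i = i // 7
i -= nums >= size
size = g
if 18 != i == 12:
    if nums < size:
        g += 5
    nums = 25 <= nums
else:
    g = size * g[i]

1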